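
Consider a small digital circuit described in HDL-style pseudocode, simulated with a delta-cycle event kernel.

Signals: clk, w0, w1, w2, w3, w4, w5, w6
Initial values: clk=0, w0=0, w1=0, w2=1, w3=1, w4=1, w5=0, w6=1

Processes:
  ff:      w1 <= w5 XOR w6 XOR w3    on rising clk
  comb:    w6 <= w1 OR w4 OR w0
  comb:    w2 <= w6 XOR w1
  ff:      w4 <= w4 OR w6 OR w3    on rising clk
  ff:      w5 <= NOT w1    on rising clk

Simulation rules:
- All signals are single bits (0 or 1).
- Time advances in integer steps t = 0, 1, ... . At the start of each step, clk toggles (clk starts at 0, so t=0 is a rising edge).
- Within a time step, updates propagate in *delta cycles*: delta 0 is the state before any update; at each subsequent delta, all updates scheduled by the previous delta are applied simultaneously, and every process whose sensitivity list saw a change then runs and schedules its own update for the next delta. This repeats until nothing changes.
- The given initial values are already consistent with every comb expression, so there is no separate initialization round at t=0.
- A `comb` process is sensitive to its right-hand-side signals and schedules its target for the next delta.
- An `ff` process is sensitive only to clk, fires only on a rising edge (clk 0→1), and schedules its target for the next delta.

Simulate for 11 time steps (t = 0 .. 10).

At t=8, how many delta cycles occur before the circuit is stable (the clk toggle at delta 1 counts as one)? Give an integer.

2

[bits: w4,w3,w0,w6,w2,clk,w5,w1]
t=0: Δ0=11011000 Δ1=11011100 Δ2=11011110 | 2Δ
t=1: Δ0=11011110 Δ1=11011010 | 1Δ
t=2: Δ0=11011010 Δ1=11011110 Δ2=11011111 Δ3=11010111 | 3Δ
t=3: Δ0=11010111 Δ1=11010011 | 1Δ
t=4: Δ0=11010011 Δ1=11010111 Δ2=11010101 | 2Δ
t=5: Δ0=11010101 Δ1=11010001 | 1Δ
t=6: Δ0=11010001 Δ1=11010101 Δ2=11010100 Δ3=11011100 | 3Δ
t=7: Δ0=11011100 Δ1=11011000 | 1Δ
t=8: Δ0=11011000 Δ1=11011100 Δ2=11011110 | 2Δ
t=9: Δ0=11011110 Δ1=11011010 | 1Δ
t=10: Δ0=11011010 Δ1=11011110 Δ2=11011111 Δ3=11010111 | 3Δ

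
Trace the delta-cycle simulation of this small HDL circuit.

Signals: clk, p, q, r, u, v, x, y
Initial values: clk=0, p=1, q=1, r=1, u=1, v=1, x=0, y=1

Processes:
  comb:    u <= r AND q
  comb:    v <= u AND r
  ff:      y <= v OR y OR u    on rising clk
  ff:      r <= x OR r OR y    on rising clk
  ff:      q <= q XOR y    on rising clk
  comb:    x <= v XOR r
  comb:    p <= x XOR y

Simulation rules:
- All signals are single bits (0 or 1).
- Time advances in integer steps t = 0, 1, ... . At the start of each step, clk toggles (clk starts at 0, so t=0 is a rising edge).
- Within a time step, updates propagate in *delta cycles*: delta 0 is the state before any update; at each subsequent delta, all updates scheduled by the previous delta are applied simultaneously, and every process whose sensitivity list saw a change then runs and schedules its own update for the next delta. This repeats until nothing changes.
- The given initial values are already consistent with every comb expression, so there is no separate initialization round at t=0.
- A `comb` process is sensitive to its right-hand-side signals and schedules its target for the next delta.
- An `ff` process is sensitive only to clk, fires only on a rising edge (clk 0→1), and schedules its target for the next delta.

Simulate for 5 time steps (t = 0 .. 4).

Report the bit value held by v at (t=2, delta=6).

[bits: r,y,clk,v,p,u,x,q]
t=0: Δ0=11011101 Δ1=11111101 Δ2=11111100 Δ3=11111000 Δ4=11101000 Δ5=11101010 Δ6=11100010 | 6Δ
t=1: Δ0=11100010 Δ1=11000010 | 1Δ
t=2: Δ0=11000010 Δ1=11100010 Δ2=11100011 Δ3=11100111 Δ4=11110111 Δ5=11110101 Δ6=11111101 | 6Δ
t=3: Δ0=11111101 Δ1=11011101 | 1Δ
t=4: Δ0=11011101 Δ1=11111101 Δ2=11111100 Δ3=11111000 Δ4=11101000 Δ5=11101010 Δ6=11100010 | 6Δ

1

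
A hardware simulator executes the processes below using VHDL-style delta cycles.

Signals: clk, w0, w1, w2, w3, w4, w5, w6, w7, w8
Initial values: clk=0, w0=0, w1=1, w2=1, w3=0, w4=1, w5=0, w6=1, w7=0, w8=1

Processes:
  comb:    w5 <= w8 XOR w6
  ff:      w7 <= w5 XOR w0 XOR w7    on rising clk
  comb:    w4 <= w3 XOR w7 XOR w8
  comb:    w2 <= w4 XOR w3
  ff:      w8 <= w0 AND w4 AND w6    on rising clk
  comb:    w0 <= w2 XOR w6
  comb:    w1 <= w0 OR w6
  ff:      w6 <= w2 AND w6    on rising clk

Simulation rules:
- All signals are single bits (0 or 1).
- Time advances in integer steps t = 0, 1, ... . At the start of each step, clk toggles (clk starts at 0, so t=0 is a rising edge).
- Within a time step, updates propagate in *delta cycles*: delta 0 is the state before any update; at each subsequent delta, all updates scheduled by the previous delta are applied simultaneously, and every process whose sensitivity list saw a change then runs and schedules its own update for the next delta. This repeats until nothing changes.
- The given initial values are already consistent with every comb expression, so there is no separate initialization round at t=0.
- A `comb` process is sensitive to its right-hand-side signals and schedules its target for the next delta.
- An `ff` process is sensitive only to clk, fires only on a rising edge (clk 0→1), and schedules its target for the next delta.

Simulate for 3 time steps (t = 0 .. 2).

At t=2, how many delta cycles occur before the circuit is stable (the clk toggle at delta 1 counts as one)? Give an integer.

[bits: w6,w2,w8,w4,w5,w3,w1,w7,clk,w0]
t=0: Δ0=1111001000 Δ1=1111001010 Δ2=1101001010 Δ3=1100101010 Δ4=1000101010 Δ5=1000101011 | 5Δ
t=1: Δ0=1000101011 Δ1=1000101001 | 1Δ
t=2: Δ0=1000101001 Δ1=1000101011 Δ2=0000101011 Δ3=0000001010 Δ4=0000000010 | 4Δ

4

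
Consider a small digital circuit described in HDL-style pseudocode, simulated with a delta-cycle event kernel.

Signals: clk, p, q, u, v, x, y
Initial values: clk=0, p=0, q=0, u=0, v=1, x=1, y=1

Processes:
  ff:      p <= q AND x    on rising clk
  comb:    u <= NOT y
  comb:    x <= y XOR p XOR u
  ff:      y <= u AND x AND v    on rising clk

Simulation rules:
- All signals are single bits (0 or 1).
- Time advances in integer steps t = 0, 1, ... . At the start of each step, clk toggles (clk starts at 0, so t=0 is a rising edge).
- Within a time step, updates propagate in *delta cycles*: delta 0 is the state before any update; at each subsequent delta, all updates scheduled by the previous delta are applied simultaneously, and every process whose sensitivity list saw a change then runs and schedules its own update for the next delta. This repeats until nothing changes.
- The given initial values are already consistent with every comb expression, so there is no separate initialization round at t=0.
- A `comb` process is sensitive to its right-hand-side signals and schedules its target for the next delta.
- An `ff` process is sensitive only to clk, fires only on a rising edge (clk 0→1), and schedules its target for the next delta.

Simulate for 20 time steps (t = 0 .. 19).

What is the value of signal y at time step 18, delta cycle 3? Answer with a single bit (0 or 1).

t=0 Δ0: v=1 clk=0 q=0 u=0 y=1 p=0 x=1
  Δ1: clk:0→1
  Δ2: y:1→0
  Δ3: u:0→1, x:1→0
  Δ4: x:0→1
  (4Δ to stable)
t=1 Δ0: v=1 clk=1 q=0 u=1 y=0 p=0 x=1
  Δ1: clk:1→0
  (1Δ to stable)
t=2 Δ0: v=1 clk=0 q=0 u=1 y=0 p=0 x=1
  Δ1: clk:0→1
  Δ2: y:0→1
  Δ3: u:1→0, x:1→0
  Δ4: x:0→1
  (4Δ to stable)
t=3 Δ0: v=1 clk=1 q=0 u=0 y=1 p=0 x=1
  Δ1: clk:1→0
  (1Δ to stable)
t=4 Δ0: v=1 clk=0 q=0 u=0 y=1 p=0 x=1
  Δ1: clk:0→1
  Δ2: y:1→0
  Δ3: u:0→1, x:1→0
  Δ4: x:0→1
  (4Δ to stable)
t=5 Δ0: v=1 clk=1 q=0 u=1 y=0 p=0 x=1
  Δ1: clk:1→0
  (1Δ to stable)
t=6 Δ0: v=1 clk=0 q=0 u=1 y=0 p=0 x=1
  Δ1: clk:0→1
  Δ2: y:0→1
  Δ3: u:1→0, x:1→0
  Δ4: x:0→1
  (4Δ to stable)
t=7 Δ0: v=1 clk=1 q=0 u=0 y=1 p=0 x=1
  Δ1: clk:1→0
  (1Δ to stable)
t=8 Δ0: v=1 clk=0 q=0 u=0 y=1 p=0 x=1
  Δ1: clk:0→1
  Δ2: y:1→0
  Δ3: u:0→1, x:1→0
  Δ4: x:0→1
  (4Δ to stable)
t=9 Δ0: v=1 clk=1 q=0 u=1 y=0 p=0 x=1
  Δ1: clk:1→0
  (1Δ to stable)
t=10 Δ0: v=1 clk=0 q=0 u=1 y=0 p=0 x=1
  Δ1: clk:0→1
  Δ2: y:0→1
  Δ3: u:1→0, x:1→0
  Δ4: x:0→1
  (4Δ to stable)
t=11 Δ0: v=1 clk=1 q=0 u=0 y=1 p=0 x=1
  Δ1: clk:1→0
  (1Δ to stable)
t=12 Δ0: v=1 clk=0 q=0 u=0 y=1 p=0 x=1
  Δ1: clk:0→1
  Δ2: y:1→0
  Δ3: u:0→1, x:1→0
  Δ4: x:0→1
  (4Δ to stable)
t=13 Δ0: v=1 clk=1 q=0 u=1 y=0 p=0 x=1
  Δ1: clk:1→0
  (1Δ to stable)
t=14 Δ0: v=1 clk=0 q=0 u=1 y=0 p=0 x=1
  Δ1: clk:0→1
  Δ2: y:0→1
  Δ3: u:1→0, x:1→0
  Δ4: x:0→1
  (4Δ to stable)
t=15 Δ0: v=1 clk=1 q=0 u=0 y=1 p=0 x=1
  Δ1: clk:1→0
  (1Δ to stable)
t=16 Δ0: v=1 clk=0 q=0 u=0 y=1 p=0 x=1
  Δ1: clk:0→1
  Δ2: y:1→0
  Δ3: u:0→1, x:1→0
  Δ4: x:0→1
  (4Δ to stable)
t=17 Δ0: v=1 clk=1 q=0 u=1 y=0 p=0 x=1
  Δ1: clk:1→0
  (1Δ to stable)
t=18 Δ0: v=1 clk=0 q=0 u=1 y=0 p=0 x=1
  Δ1: clk:0→1
  Δ2: y:0→1
  Δ3: u:1→0, x:1→0
  Δ4: x:0→1
  (4Δ to stable)
t=19 Δ0: v=1 clk=1 q=0 u=0 y=1 p=0 x=1
  Δ1: clk:1→0
  (1Δ to stable)

1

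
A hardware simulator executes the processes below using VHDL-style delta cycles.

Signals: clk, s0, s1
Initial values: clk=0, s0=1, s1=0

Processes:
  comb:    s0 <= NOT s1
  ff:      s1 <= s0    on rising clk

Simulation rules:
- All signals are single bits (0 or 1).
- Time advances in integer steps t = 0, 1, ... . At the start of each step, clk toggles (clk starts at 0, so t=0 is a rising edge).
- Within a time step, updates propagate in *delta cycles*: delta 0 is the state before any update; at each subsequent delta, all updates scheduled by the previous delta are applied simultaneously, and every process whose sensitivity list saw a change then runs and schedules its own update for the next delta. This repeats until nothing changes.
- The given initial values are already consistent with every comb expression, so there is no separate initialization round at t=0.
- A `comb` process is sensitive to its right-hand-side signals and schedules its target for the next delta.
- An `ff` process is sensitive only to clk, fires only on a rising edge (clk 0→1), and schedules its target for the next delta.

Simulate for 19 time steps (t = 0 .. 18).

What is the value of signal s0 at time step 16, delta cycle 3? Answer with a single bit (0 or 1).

t0.Δ0 s1=0 s0=1 clk=0
t0.Δ1 s1=0 s0=1 clk=1
t0.Δ2 s1=1 s0=1 clk=1
t0.Δ3 s1=1 s0=0 clk=1
t1.Δ0 s1=1 s0=0 clk=1
t1.Δ1 s1=1 s0=0 clk=0
t2.Δ0 s1=1 s0=0 clk=0
t2.Δ1 s1=1 s0=0 clk=1
t2.Δ2 s1=0 s0=0 clk=1
t2.Δ3 s1=0 s0=1 clk=1
t3.Δ0 s1=0 s0=1 clk=1
t3.Δ1 s1=0 s0=1 clk=0
t4.Δ0 s1=0 s0=1 clk=0
t4.Δ1 s1=0 s0=1 clk=1
t4.Δ2 s1=1 s0=1 clk=1
t4.Δ3 s1=1 s0=0 clk=1
t5.Δ0 s1=1 s0=0 clk=1
t5.Δ1 s1=1 s0=0 clk=0
t6.Δ0 s1=1 s0=0 clk=0
t6.Δ1 s1=1 s0=0 clk=1
t6.Δ2 s1=0 s0=0 clk=1
t6.Δ3 s1=0 s0=1 clk=1
t7.Δ0 s1=0 s0=1 clk=1
t7.Δ1 s1=0 s0=1 clk=0
t8.Δ0 s1=0 s0=1 clk=0
t8.Δ1 s1=0 s0=1 clk=1
t8.Δ2 s1=1 s0=1 clk=1
t8.Δ3 s1=1 s0=0 clk=1
t9.Δ0 s1=1 s0=0 clk=1
t9.Δ1 s1=1 s0=0 clk=0
t10.Δ0 s1=1 s0=0 clk=0
t10.Δ1 s1=1 s0=0 clk=1
t10.Δ2 s1=0 s0=0 clk=1
t10.Δ3 s1=0 s0=1 clk=1
t11.Δ0 s1=0 s0=1 clk=1
t11.Δ1 s1=0 s0=1 clk=0
t12.Δ0 s1=0 s0=1 clk=0
t12.Δ1 s1=0 s0=1 clk=1
t12.Δ2 s1=1 s0=1 clk=1
t12.Δ3 s1=1 s0=0 clk=1
t13.Δ0 s1=1 s0=0 clk=1
t13.Δ1 s1=1 s0=0 clk=0
t14.Δ0 s1=1 s0=0 clk=0
t14.Δ1 s1=1 s0=0 clk=1
t14.Δ2 s1=0 s0=0 clk=1
t14.Δ3 s1=0 s0=1 clk=1
t15.Δ0 s1=0 s0=1 clk=1
t15.Δ1 s1=0 s0=1 clk=0
t16.Δ0 s1=0 s0=1 clk=0
t16.Δ1 s1=0 s0=1 clk=1
t16.Δ2 s1=1 s0=1 clk=1
t16.Δ3 s1=1 s0=0 clk=1
t17.Δ0 s1=1 s0=0 clk=1
t17.Δ1 s1=1 s0=0 clk=0
t18.Δ0 s1=1 s0=0 clk=0
t18.Δ1 s1=1 s0=0 clk=1
t18.Δ2 s1=0 s0=0 clk=1
t18.Δ3 s1=0 s0=1 clk=1

0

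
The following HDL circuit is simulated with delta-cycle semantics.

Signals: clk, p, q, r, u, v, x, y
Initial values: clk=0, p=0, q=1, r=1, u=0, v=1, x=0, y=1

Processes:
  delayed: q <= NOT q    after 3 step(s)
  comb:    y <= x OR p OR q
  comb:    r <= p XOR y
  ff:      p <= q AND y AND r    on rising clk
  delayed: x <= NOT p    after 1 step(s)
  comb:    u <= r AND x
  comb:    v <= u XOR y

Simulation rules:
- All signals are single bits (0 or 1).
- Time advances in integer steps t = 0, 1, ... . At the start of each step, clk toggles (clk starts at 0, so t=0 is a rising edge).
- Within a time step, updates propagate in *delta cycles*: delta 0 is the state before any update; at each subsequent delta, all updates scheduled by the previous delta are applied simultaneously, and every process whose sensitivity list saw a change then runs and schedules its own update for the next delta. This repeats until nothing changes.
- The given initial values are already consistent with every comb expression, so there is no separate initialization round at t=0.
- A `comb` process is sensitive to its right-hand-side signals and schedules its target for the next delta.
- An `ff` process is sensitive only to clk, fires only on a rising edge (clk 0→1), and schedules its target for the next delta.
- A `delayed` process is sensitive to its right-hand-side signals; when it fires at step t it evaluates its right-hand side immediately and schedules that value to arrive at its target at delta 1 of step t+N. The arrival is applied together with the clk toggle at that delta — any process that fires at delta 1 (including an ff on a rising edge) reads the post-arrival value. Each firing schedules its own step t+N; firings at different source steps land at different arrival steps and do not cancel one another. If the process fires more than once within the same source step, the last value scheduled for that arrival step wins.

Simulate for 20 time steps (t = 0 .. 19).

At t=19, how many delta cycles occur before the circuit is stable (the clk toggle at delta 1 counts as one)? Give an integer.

[bits: v,u,r,p,y,q,clk,x]
t=0: Δ0=10101100 Δ1=10101110 Δ2=10111110 Δ3=10011110 | 3Δ
t=1: Δ0=10011110 Δ1=10011100 | 1Δ
t=2: Δ0=10011100 Δ1=10011110 Δ2=10001110 Δ3=10101110 | 3Δ
t=3: Δ0=10101110 Δ1=10101101 Δ2=11101101 Δ3=01101101 | 3Δ
t=4: Δ0=01101101 Δ1=01101111 Δ2=01111111 Δ3=01011111 Δ4=00011111 Δ5=10011111 | 5Δ
t=5: Δ0=10011111 Δ1=10011100 | 1Δ
t=6: Δ0=10011100 Δ1=10011110 Δ2=10001110 Δ3=10101110 | 3Δ
t=7: Δ0=10101110 Δ1=10101101 Δ2=11101101 Δ3=01101101 | 3Δ
t=8: Δ0=01101101 Δ1=01101111 Δ2=01111111 Δ3=01011111 Δ4=00011111 Δ5=10011111 | 5Δ
t=9: Δ0=10011111 Δ1=10011100 | 1Δ
t=10: Δ0=10011100 Δ1=10011110 Δ2=10001110 Δ3=10101110 | 3Δ
t=11: Δ0=10101110 Δ1=10101101 Δ2=11101101 Δ3=01101101 | 3Δ
t=12: Δ0=01101101 Δ1=01101111 Δ2=01111111 Δ3=01011111 Δ4=00011111 Δ5=10011111 | 5Δ
t=13: Δ0=10011111 Δ1=10011100 | 1Δ
t=14: Δ0=10011100 Δ1=10011110 Δ2=10001110 Δ3=10101110 | 3Δ
t=15: Δ0=10101110 Δ1=10101101 Δ2=11101101 Δ3=01101101 | 3Δ
t=16: Δ0=01101101 Δ1=01101111 Δ2=01111111 Δ3=01011111 Δ4=00011111 Δ5=10011111 | 5Δ
t=17: Δ0=10011111 Δ1=10011100 | 1Δ
t=18: Δ0=10011100 Δ1=10011110 Δ2=10001110 Δ3=10101110 | 3Δ
t=19: Δ0=10101110 Δ1=10101101 Δ2=11101101 Δ3=01101101 | 3Δ

3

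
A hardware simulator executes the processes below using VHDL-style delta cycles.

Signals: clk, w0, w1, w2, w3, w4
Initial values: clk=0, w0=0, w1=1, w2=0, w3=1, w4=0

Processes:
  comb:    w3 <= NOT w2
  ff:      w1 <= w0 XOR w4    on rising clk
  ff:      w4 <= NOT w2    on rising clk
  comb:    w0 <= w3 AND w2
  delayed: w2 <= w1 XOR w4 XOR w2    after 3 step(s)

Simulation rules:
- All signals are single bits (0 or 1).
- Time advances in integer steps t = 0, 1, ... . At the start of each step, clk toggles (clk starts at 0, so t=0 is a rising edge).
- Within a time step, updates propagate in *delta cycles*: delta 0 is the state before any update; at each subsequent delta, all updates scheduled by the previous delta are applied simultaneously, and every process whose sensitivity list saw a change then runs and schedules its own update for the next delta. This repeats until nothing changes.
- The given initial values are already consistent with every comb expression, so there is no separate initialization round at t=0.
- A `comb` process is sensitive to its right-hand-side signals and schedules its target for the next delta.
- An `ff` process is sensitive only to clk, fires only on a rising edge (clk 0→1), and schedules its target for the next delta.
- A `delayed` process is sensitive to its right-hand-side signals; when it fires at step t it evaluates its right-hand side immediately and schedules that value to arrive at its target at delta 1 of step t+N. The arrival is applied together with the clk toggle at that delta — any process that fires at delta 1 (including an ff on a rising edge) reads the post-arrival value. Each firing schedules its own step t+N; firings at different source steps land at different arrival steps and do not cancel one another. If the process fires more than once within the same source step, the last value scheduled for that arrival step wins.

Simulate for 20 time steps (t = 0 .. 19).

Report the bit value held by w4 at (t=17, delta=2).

t0.Δ0 w2=0 w4=0 clk=0 w0=0 w1=1 w3=1
t0.Δ1 w2=0 w4=0 clk=1 w0=0 w1=1 w3=1
t0.Δ2 w2=0 w4=1 clk=1 w0=0 w1=0 w3=1
t1.Δ0 w2=0 w4=1 clk=1 w0=0 w1=0 w3=1
t1.Δ1 w2=0 w4=1 clk=0 w0=0 w1=0 w3=1
t2.Δ0 w2=0 w4=1 clk=0 w0=0 w1=0 w3=1
t2.Δ1 w2=0 w4=1 clk=1 w0=0 w1=0 w3=1
t2.Δ2 w2=0 w4=1 clk=1 w0=0 w1=1 w3=1
t3.Δ0 w2=0 w4=1 clk=1 w0=0 w1=1 w3=1
t3.Δ1 w2=1 w4=1 clk=0 w0=0 w1=1 w3=1
t3.Δ2 w2=1 w4=1 clk=0 w0=1 w1=1 w3=0
t3.Δ3 w2=1 w4=1 clk=0 w0=0 w1=1 w3=0
t4.Δ0 w2=1 w4=1 clk=0 w0=0 w1=1 w3=0
t4.Δ1 w2=1 w4=1 clk=1 w0=0 w1=1 w3=0
t4.Δ2 w2=1 w4=0 clk=1 w0=0 w1=1 w3=0
t5.Δ0 w2=1 w4=0 clk=1 w0=0 w1=1 w3=0
t5.Δ1 w2=0 w4=0 clk=0 w0=0 w1=1 w3=0
t5.Δ2 w2=0 w4=0 clk=0 w0=0 w1=1 w3=1
t6.Δ0 w2=0 w4=0 clk=0 w0=0 w1=1 w3=1
t6.Δ1 w2=1 w4=0 clk=1 w0=0 w1=1 w3=1
t6.Δ2 w2=1 w4=0 clk=1 w0=1 w1=0 w3=0
t6.Δ3 w2=1 w4=0 clk=1 w0=0 w1=0 w3=0
t7.Δ0 w2=1 w4=0 clk=1 w0=0 w1=0 w3=0
t7.Δ1 w2=0 w4=0 clk=0 w0=0 w1=0 w3=0
t7.Δ2 w2=0 w4=0 clk=0 w0=0 w1=0 w3=1
t8.Δ0 w2=0 w4=0 clk=0 w0=0 w1=0 w3=1
t8.Δ1 w2=1 w4=0 clk=1 w0=0 w1=0 w3=1
t8.Δ2 w2=1 w4=0 clk=1 w0=1 w1=0 w3=0
t8.Δ3 w2=1 w4=0 clk=1 w0=0 w1=0 w3=0
t9.Δ0 w2=1 w4=0 clk=1 w0=0 w1=0 w3=0
t9.Δ1 w2=1 w4=0 clk=0 w0=0 w1=0 w3=0
t10.Δ0 w2=1 w4=0 clk=0 w0=0 w1=0 w3=0
t10.Δ1 w2=0 w4=0 clk=1 w0=0 w1=0 w3=0
t10.Δ2 w2=0 w4=1 clk=1 w0=0 w1=0 w3=1
t11.Δ0 w2=0 w4=1 clk=1 w0=0 w1=0 w3=1
t11.Δ1 w2=1 w4=1 clk=0 w0=0 w1=0 w3=1
t11.Δ2 w2=1 w4=1 clk=0 w0=1 w1=0 w3=0
t11.Δ3 w2=1 w4=1 clk=0 w0=0 w1=0 w3=0
t12.Δ0 w2=1 w4=1 clk=0 w0=0 w1=0 w3=0
t12.Δ1 w2=1 w4=1 clk=1 w0=0 w1=0 w3=0
t12.Δ2 w2=1 w4=0 clk=1 w0=0 w1=1 w3=0
t13.Δ0 w2=1 w4=0 clk=1 w0=0 w1=1 w3=0
t13.Δ1 w2=1 w4=0 clk=0 w0=0 w1=1 w3=0
t14.Δ0 w2=1 w4=0 clk=0 w0=0 w1=1 w3=0
t14.Δ1 w2=0 w4=0 clk=1 w0=0 w1=1 w3=0
t14.Δ2 w2=0 w4=1 clk=1 w0=0 w1=0 w3=1
t15.Δ0 w2=0 w4=1 clk=1 w0=0 w1=0 w3=1
t15.Δ1 w2=0 w4=1 clk=0 w0=0 w1=0 w3=1
t16.Δ0 w2=0 w4=1 clk=0 w0=0 w1=0 w3=1
t16.Δ1 w2=0 w4=1 clk=1 w0=0 w1=0 w3=1
t16.Δ2 w2=0 w4=1 clk=1 w0=0 w1=1 w3=1
t17.Δ0 w2=0 w4=1 clk=1 w0=0 w1=1 w3=1
t17.Δ1 w2=1 w4=1 clk=0 w0=0 w1=1 w3=1
t17.Δ2 w2=1 w4=1 clk=0 w0=1 w1=1 w3=0
t17.Δ3 w2=1 w4=1 clk=0 w0=0 w1=1 w3=0
t18.Δ0 w2=1 w4=1 clk=0 w0=0 w1=1 w3=0
t18.Δ1 w2=1 w4=1 clk=1 w0=0 w1=1 w3=0
t18.Δ2 w2=1 w4=0 clk=1 w0=0 w1=1 w3=0
t19.Δ0 w2=1 w4=0 clk=1 w0=0 w1=1 w3=0
t19.Δ1 w2=0 w4=0 clk=0 w0=0 w1=1 w3=0
t19.Δ2 w2=0 w4=0 clk=0 w0=0 w1=1 w3=1

1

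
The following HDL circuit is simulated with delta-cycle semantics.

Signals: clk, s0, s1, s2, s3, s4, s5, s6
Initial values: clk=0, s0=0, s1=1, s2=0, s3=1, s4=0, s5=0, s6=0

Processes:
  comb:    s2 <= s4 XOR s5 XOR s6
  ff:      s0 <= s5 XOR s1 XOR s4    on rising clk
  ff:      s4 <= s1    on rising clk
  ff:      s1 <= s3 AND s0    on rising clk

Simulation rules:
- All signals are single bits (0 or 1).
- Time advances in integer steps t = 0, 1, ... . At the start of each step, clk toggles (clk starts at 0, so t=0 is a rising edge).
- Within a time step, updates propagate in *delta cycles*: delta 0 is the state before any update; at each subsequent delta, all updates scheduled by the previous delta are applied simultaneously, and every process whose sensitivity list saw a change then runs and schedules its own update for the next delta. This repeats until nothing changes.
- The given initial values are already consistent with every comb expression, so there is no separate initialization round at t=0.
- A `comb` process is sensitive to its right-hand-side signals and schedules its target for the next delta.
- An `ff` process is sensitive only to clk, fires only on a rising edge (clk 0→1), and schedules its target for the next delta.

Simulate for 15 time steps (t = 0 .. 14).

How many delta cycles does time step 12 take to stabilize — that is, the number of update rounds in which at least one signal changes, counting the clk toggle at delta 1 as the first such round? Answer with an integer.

t0.Δ0 s2=0 s3=1 s4=0 clk=0 s1=1 s6=0 s0=0 s5=0
t0.Δ1 s2=0 s3=1 s4=0 clk=1 s1=1 s6=0 s0=0 s5=0
t0.Δ2 s2=0 s3=1 s4=1 clk=1 s1=0 s6=0 s0=1 s5=0
t0.Δ3 s2=1 s3=1 s4=1 clk=1 s1=0 s6=0 s0=1 s5=0
t1.Δ0 s2=1 s3=1 s4=1 clk=1 s1=0 s6=0 s0=1 s5=0
t1.Δ1 s2=1 s3=1 s4=1 clk=0 s1=0 s6=0 s0=1 s5=0
t2.Δ0 s2=1 s3=1 s4=1 clk=0 s1=0 s6=0 s0=1 s5=0
t2.Δ1 s2=1 s3=1 s4=1 clk=1 s1=0 s6=0 s0=1 s5=0
t2.Δ2 s2=1 s3=1 s4=0 clk=1 s1=1 s6=0 s0=1 s5=0
t2.Δ3 s2=0 s3=1 s4=0 clk=1 s1=1 s6=0 s0=1 s5=0
t3.Δ0 s2=0 s3=1 s4=0 clk=1 s1=1 s6=0 s0=1 s5=0
t3.Δ1 s2=0 s3=1 s4=0 clk=0 s1=1 s6=0 s0=1 s5=0
t4.Δ0 s2=0 s3=1 s4=0 clk=0 s1=1 s6=0 s0=1 s5=0
t4.Δ1 s2=0 s3=1 s4=0 clk=1 s1=1 s6=0 s0=1 s5=0
t4.Δ2 s2=0 s3=1 s4=1 clk=1 s1=1 s6=0 s0=1 s5=0
t4.Δ3 s2=1 s3=1 s4=1 clk=1 s1=1 s6=0 s0=1 s5=0
t5.Δ0 s2=1 s3=1 s4=1 clk=1 s1=1 s6=0 s0=1 s5=0
t5.Δ1 s2=1 s3=1 s4=1 clk=0 s1=1 s6=0 s0=1 s5=0
t6.Δ0 s2=1 s3=1 s4=1 clk=0 s1=1 s6=0 s0=1 s5=0
t6.Δ1 s2=1 s3=1 s4=1 clk=1 s1=1 s6=0 s0=1 s5=0
t6.Δ2 s2=1 s3=1 s4=1 clk=1 s1=1 s6=0 s0=0 s5=0
t7.Δ0 s2=1 s3=1 s4=1 clk=1 s1=1 s6=0 s0=0 s5=0
t7.Δ1 s2=1 s3=1 s4=1 clk=0 s1=1 s6=0 s0=0 s5=0
t8.Δ0 s2=1 s3=1 s4=1 clk=0 s1=1 s6=0 s0=0 s5=0
t8.Δ1 s2=1 s3=1 s4=1 clk=1 s1=1 s6=0 s0=0 s5=0
t8.Δ2 s2=1 s3=1 s4=1 clk=1 s1=0 s6=0 s0=0 s5=0
t9.Δ0 s2=1 s3=1 s4=1 clk=1 s1=0 s6=0 s0=0 s5=0
t9.Δ1 s2=1 s3=1 s4=1 clk=0 s1=0 s6=0 s0=0 s5=0
t10.Δ0 s2=1 s3=1 s4=1 clk=0 s1=0 s6=0 s0=0 s5=0
t10.Δ1 s2=1 s3=1 s4=1 clk=1 s1=0 s6=0 s0=0 s5=0
t10.Δ2 s2=1 s3=1 s4=0 clk=1 s1=0 s6=0 s0=1 s5=0
t10.Δ3 s2=0 s3=1 s4=0 clk=1 s1=0 s6=0 s0=1 s5=0
t11.Δ0 s2=0 s3=1 s4=0 clk=1 s1=0 s6=0 s0=1 s5=0
t11.Δ1 s2=0 s3=1 s4=0 clk=0 s1=0 s6=0 s0=1 s5=0
t12.Δ0 s2=0 s3=1 s4=0 clk=0 s1=0 s6=0 s0=1 s5=0
t12.Δ1 s2=0 s3=1 s4=0 clk=1 s1=0 s6=0 s0=1 s5=0
t12.Δ2 s2=0 s3=1 s4=0 clk=1 s1=1 s6=0 s0=0 s5=0
t13.Δ0 s2=0 s3=1 s4=0 clk=1 s1=1 s6=0 s0=0 s5=0
t13.Δ1 s2=0 s3=1 s4=0 clk=0 s1=1 s6=0 s0=0 s5=0
t14.Δ0 s2=0 s3=1 s4=0 clk=0 s1=1 s6=0 s0=0 s5=0
t14.Δ1 s2=0 s3=1 s4=0 clk=1 s1=1 s6=0 s0=0 s5=0
t14.Δ2 s2=0 s3=1 s4=1 clk=1 s1=0 s6=0 s0=1 s5=0
t14.Δ3 s2=1 s3=1 s4=1 clk=1 s1=0 s6=0 s0=1 s5=0

2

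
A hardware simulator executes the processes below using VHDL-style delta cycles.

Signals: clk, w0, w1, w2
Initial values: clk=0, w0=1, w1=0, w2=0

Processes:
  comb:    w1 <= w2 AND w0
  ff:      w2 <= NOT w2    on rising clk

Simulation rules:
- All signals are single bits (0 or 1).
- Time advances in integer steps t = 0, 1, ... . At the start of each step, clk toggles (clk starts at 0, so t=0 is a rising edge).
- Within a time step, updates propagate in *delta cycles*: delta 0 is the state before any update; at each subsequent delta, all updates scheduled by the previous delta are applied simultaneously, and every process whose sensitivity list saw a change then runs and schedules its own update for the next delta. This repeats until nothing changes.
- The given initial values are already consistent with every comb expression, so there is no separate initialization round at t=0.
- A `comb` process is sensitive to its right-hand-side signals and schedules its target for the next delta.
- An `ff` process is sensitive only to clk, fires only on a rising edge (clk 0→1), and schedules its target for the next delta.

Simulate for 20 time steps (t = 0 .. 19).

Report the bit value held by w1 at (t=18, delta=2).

1

[bits: w2,w0,clk,w1]
t=0: Δ0=0100 Δ1=0110 Δ2=1110 Δ3=1111 | 3Δ
t=1: Δ0=1111 Δ1=1101 | 1Δ
t=2: Δ0=1101 Δ1=1111 Δ2=0111 Δ3=0110 | 3Δ
t=3: Δ0=0110 Δ1=0100 | 1Δ
t=4: Δ0=0100 Δ1=0110 Δ2=1110 Δ3=1111 | 3Δ
t=5: Δ0=1111 Δ1=1101 | 1Δ
t=6: Δ0=1101 Δ1=1111 Δ2=0111 Δ3=0110 | 3Δ
t=7: Δ0=0110 Δ1=0100 | 1Δ
t=8: Δ0=0100 Δ1=0110 Δ2=1110 Δ3=1111 | 3Δ
t=9: Δ0=1111 Δ1=1101 | 1Δ
t=10: Δ0=1101 Δ1=1111 Δ2=0111 Δ3=0110 | 3Δ
t=11: Δ0=0110 Δ1=0100 | 1Δ
t=12: Δ0=0100 Δ1=0110 Δ2=1110 Δ3=1111 | 3Δ
t=13: Δ0=1111 Δ1=1101 | 1Δ
t=14: Δ0=1101 Δ1=1111 Δ2=0111 Δ3=0110 | 3Δ
t=15: Δ0=0110 Δ1=0100 | 1Δ
t=16: Δ0=0100 Δ1=0110 Δ2=1110 Δ3=1111 | 3Δ
t=17: Δ0=1111 Δ1=1101 | 1Δ
t=18: Δ0=1101 Δ1=1111 Δ2=0111 Δ3=0110 | 3Δ
t=19: Δ0=0110 Δ1=0100 | 1Δ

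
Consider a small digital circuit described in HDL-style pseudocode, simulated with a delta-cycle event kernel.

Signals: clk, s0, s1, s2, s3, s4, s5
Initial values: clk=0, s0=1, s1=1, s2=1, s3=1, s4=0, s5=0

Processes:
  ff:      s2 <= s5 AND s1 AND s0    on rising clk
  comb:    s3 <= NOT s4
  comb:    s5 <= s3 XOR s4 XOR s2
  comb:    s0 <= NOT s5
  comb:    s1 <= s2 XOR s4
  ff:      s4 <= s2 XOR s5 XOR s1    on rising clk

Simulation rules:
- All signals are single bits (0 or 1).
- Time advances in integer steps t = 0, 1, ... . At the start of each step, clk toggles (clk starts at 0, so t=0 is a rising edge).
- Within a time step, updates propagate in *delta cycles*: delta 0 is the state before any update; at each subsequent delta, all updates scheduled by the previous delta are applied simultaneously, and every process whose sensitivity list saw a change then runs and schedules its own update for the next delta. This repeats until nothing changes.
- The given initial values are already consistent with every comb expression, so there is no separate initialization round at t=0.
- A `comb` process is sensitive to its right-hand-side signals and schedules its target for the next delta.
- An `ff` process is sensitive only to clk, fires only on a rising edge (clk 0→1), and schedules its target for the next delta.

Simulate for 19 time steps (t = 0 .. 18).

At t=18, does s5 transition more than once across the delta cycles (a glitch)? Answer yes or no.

t=0 Δ0: clk=0 s1=1 s2=1 s4=0 s5=0 s3=1 s0=1
  Δ1: clk:0→1
  Δ2: s2:1→0
  Δ3: s1:1→0, s5:0→1
  Δ4: s0:1→0
  (4Δ to stable)
t=1 Δ0: clk=1 s1=0 s2=0 s4=0 s5=1 s3=1 s0=0
  Δ1: clk:1→0
  (1Δ to stable)
t=2 Δ0: clk=0 s1=0 s2=0 s4=0 s5=1 s3=1 s0=0
  Δ1: clk:0→1
  Δ2: s4:0→1
  Δ3: s1:0→1, s5:1→0, s3:1→0
  Δ4: s5:0→1, s0:0→1
  Δ5: s0:1→0
  (5Δ to stable)
t=3 Δ0: clk=1 s1=1 s2=0 s4=1 s5=1 s3=0 s0=0
  Δ1: clk:1→0
  (1Δ to stable)
t=4 Δ0: clk=0 s1=1 s2=0 s4=1 s5=1 s3=0 s0=0
  Δ1: clk:0→1
  Δ2: s4:1→0
  Δ3: s1:1→0, s5:1→0, s3:0→1
  Δ4: s5:0→1, s0:0→1
  Δ5: s0:1→0
  (5Δ to stable)
t=5 Δ0: clk=1 s1=0 s2=0 s4=0 s5=1 s3=1 s0=0
  Δ1: clk:1→0
  (1Δ to stable)
t=6 Δ0: clk=0 s1=0 s2=0 s4=0 s5=1 s3=1 s0=0
  Δ1: clk:0→1
  Δ2: s4:0→1
  Δ3: s1:0→1, s5:1→0, s3:1→0
  Δ4: s5:0→1, s0:0→1
  Δ5: s0:1→0
  (5Δ to stable)
t=7 Δ0: clk=1 s1=1 s2=0 s4=1 s5=1 s3=0 s0=0
  Δ1: clk:1→0
  (1Δ to stable)
t=8 Δ0: clk=0 s1=1 s2=0 s4=1 s5=1 s3=0 s0=0
  Δ1: clk:0→1
  Δ2: s4:1→0
  Δ3: s1:1→0, s5:1→0, s3:0→1
  Δ4: s5:0→1, s0:0→1
  Δ5: s0:1→0
  (5Δ to stable)
t=9 Δ0: clk=1 s1=0 s2=0 s4=0 s5=1 s3=1 s0=0
  Δ1: clk:1→0
  (1Δ to stable)
t=10 Δ0: clk=0 s1=0 s2=0 s4=0 s5=1 s3=1 s0=0
  Δ1: clk:0→1
  Δ2: s4:0→1
  Δ3: s1:0→1, s5:1→0, s3:1→0
  Δ4: s5:0→1, s0:0→1
  Δ5: s0:1→0
  (5Δ to stable)
t=11 Δ0: clk=1 s1=1 s2=0 s4=1 s5=1 s3=0 s0=0
  Δ1: clk:1→0
  (1Δ to stable)
t=12 Δ0: clk=0 s1=1 s2=0 s4=1 s5=1 s3=0 s0=0
  Δ1: clk:0→1
  Δ2: s4:1→0
  Δ3: s1:1→0, s5:1→0, s3:0→1
  Δ4: s5:0→1, s0:0→1
  Δ5: s0:1→0
  (5Δ to stable)
t=13 Δ0: clk=1 s1=0 s2=0 s4=0 s5=1 s3=1 s0=0
  Δ1: clk:1→0
  (1Δ to stable)
t=14 Δ0: clk=0 s1=0 s2=0 s4=0 s5=1 s3=1 s0=0
  Δ1: clk:0→1
  Δ2: s4:0→1
  Δ3: s1:0→1, s5:1→0, s3:1→0
  Δ4: s5:0→1, s0:0→1
  Δ5: s0:1→0
  (5Δ to stable)
t=15 Δ0: clk=1 s1=1 s2=0 s4=1 s5=1 s3=0 s0=0
  Δ1: clk:1→0
  (1Δ to stable)
t=16 Δ0: clk=0 s1=1 s2=0 s4=1 s5=1 s3=0 s0=0
  Δ1: clk:0→1
  Δ2: s4:1→0
  Δ3: s1:1→0, s5:1→0, s3:0→1
  Δ4: s5:0→1, s0:0→1
  Δ5: s0:1→0
  (5Δ to stable)
t=17 Δ0: clk=1 s1=0 s2=0 s4=0 s5=1 s3=1 s0=0
  Δ1: clk:1→0
  (1Δ to stable)
t=18 Δ0: clk=0 s1=0 s2=0 s4=0 s5=1 s3=1 s0=0
  Δ1: clk:0→1
  Δ2: s4:0→1
  Δ3: s1:0→1, s5:1→0, s3:1→0
  Δ4: s5:0→1, s0:0→1
  Δ5: s0:1→0
  (5Δ to stable)

yes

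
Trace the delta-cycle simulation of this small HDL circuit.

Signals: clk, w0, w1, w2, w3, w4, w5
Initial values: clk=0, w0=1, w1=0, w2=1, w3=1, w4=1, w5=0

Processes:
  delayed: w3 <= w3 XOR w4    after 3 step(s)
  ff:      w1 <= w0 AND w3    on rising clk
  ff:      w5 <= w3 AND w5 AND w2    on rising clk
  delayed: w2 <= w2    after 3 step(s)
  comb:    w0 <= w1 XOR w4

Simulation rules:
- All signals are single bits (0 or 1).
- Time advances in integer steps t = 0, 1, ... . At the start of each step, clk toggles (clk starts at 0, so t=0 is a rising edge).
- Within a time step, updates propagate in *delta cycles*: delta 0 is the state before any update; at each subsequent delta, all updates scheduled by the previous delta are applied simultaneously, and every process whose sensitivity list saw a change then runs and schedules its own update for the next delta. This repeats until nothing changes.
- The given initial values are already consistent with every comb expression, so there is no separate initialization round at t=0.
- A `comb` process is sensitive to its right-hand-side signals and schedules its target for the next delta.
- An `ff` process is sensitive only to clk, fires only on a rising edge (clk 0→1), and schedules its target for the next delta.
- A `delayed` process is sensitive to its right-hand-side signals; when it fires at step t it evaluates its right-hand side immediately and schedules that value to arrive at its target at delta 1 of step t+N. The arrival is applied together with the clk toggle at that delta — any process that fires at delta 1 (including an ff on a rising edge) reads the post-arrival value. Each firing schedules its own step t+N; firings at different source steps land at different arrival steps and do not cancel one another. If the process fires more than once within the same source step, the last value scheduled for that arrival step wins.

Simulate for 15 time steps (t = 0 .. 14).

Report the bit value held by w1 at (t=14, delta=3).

0

[bits: w1,clk,w5,w4,w3,w0,w2]
t=0: Δ0=0001111 Δ1=0101111 Δ2=1101111 Δ3=1101101 | 3Δ
t=1: Δ0=1101101 Δ1=1001101 | 1Δ
t=2: Δ0=1001101 Δ1=1101101 Δ2=0101101 Δ3=0101111 | 3Δ
t=3: Δ0=0101111 Δ1=0001111 | 1Δ
t=4: Δ0=0001111 Δ1=0101111 Δ2=1101111 Δ3=1101101 | 3Δ
t=5: Δ0=1101101 Δ1=1001101 | 1Δ
t=6: Δ0=1001101 Δ1=1101101 Δ2=0101101 Δ3=0101111 | 3Δ
t=7: Δ0=0101111 Δ1=0001111 | 1Δ
t=8: Δ0=0001111 Δ1=0101111 Δ2=1101111 Δ3=1101101 | 3Δ
t=9: Δ0=1101101 Δ1=1001101 | 1Δ
t=10: Δ0=1001101 Δ1=1101101 Δ2=0101101 Δ3=0101111 | 3Δ
t=11: Δ0=0101111 Δ1=0001111 | 1Δ
t=12: Δ0=0001111 Δ1=0101111 Δ2=1101111 Δ3=1101101 | 3Δ
t=13: Δ0=1101101 Δ1=1001101 | 1Δ
t=14: Δ0=1001101 Δ1=1101101 Δ2=0101101 Δ3=0101111 | 3Δ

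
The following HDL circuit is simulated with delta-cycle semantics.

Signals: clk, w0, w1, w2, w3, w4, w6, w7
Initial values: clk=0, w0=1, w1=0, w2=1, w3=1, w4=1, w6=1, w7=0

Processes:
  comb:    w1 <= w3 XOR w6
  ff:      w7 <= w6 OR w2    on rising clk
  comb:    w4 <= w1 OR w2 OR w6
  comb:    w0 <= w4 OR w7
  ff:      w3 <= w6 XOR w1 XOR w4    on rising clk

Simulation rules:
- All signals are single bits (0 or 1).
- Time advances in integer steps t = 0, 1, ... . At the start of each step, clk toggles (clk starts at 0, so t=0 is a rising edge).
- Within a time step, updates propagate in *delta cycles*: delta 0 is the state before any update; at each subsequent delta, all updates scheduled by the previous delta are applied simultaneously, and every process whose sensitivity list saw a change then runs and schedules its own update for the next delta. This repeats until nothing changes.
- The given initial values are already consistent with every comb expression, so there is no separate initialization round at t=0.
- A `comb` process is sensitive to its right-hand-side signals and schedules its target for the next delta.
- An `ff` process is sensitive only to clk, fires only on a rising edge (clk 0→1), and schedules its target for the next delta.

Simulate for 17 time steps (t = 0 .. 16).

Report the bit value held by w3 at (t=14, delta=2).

1

[bits: w1,w0,w2,w6,w4,clk,w7,w3]
t=0: Δ0=01111001 Δ1=01111101 Δ2=01111110 Δ3=11111110 | 3Δ
t=1: Δ0=11111110 Δ1=11111010 | 1Δ
t=2: Δ0=11111010 Δ1=11111110 Δ2=11111111 Δ3=01111111 | 3Δ
t=3: Δ0=01111111 Δ1=01111011 | 1Δ
t=4: Δ0=01111011 Δ1=01111111 Δ2=01111110 Δ3=11111110 | 3Δ
t=5: Δ0=11111110 Δ1=11111010 | 1Δ
t=6: Δ0=11111010 Δ1=11111110 Δ2=11111111 Δ3=01111111 | 3Δ
t=7: Δ0=01111111 Δ1=01111011 | 1Δ
t=8: Δ0=01111011 Δ1=01111111 Δ2=01111110 Δ3=11111110 | 3Δ
t=9: Δ0=11111110 Δ1=11111010 | 1Δ
t=10: Δ0=11111010 Δ1=11111110 Δ2=11111111 Δ3=01111111 | 3Δ
t=11: Δ0=01111111 Δ1=01111011 | 1Δ
t=12: Δ0=01111011 Δ1=01111111 Δ2=01111110 Δ3=11111110 | 3Δ
t=13: Δ0=11111110 Δ1=11111010 | 1Δ
t=14: Δ0=11111010 Δ1=11111110 Δ2=11111111 Δ3=01111111 | 3Δ
t=15: Δ0=01111111 Δ1=01111011 | 1Δ
t=16: Δ0=01111011 Δ1=01111111 Δ2=01111110 Δ3=11111110 | 3Δ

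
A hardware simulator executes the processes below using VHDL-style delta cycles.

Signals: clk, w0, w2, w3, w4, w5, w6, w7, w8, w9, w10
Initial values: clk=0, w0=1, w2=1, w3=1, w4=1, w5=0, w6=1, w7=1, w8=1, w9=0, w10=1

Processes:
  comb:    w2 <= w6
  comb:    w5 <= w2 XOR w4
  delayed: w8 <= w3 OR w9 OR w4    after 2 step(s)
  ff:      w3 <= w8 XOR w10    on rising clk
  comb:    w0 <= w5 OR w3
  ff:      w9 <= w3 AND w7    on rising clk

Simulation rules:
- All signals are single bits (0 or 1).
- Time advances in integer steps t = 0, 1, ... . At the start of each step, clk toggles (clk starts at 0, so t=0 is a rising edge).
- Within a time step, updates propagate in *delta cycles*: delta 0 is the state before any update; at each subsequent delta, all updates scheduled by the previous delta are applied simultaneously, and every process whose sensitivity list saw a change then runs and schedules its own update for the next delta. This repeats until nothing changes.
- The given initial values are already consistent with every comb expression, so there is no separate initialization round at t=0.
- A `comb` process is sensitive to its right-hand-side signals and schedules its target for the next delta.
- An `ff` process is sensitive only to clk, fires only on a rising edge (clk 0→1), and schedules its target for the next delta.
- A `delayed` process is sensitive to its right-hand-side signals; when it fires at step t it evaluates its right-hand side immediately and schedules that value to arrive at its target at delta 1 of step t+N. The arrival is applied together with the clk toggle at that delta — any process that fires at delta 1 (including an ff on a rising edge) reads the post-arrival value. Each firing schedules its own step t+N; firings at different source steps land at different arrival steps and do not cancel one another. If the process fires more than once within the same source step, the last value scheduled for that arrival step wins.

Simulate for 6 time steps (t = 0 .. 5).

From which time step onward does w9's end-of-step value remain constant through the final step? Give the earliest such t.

2

[bits: w3,w8,w7,w2,w5,w6,w10,clk,w9,w0,w4]
t=0: Δ0=11110110011 Δ1=11110111011 Δ2=01110111111 Δ3=01110111101 | 3Δ
t=1: Δ0=01110111101 Δ1=01110110101 | 1Δ
t=2: Δ0=01110110101 Δ1=01110111101 Δ2=01110111001 | 2Δ
t=3: Δ0=01110111001 Δ1=01110110001 | 1Δ
t=4: Δ0=01110110001 Δ1=01110111001 | 1Δ
t=5: Δ0=01110111001 Δ1=01110110001 | 1Δ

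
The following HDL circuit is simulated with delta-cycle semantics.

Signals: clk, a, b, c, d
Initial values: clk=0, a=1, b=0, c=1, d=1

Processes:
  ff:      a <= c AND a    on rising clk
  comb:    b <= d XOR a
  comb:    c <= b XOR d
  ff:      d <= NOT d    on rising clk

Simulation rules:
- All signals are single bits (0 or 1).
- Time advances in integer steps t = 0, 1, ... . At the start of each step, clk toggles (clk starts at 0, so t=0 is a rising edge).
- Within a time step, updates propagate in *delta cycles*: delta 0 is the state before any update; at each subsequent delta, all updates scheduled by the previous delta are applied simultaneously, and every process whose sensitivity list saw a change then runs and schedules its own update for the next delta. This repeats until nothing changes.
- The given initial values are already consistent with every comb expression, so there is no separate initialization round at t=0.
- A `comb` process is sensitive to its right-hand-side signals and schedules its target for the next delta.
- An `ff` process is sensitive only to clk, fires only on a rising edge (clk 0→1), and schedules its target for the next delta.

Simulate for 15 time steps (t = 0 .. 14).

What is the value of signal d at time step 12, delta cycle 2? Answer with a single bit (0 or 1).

[bits: b,d,c,clk,a]
t=0: Δ0=01101 Δ1=01111 Δ2=00111 Δ3=10011 Δ4=10111 | 4Δ
t=1: Δ0=10111 Δ1=10101 | 1Δ
t=2: Δ0=10101 Δ1=10111 Δ2=11111 Δ3=01011 Δ4=01111 | 4Δ
t=3: Δ0=01111 Δ1=01101 | 1Δ
t=4: Δ0=01101 Δ1=01111 Δ2=00111 Δ3=10011 Δ4=10111 | 4Δ
t=5: Δ0=10111 Δ1=10101 | 1Δ
t=6: Δ0=10101 Δ1=10111 Δ2=11111 Δ3=01011 Δ4=01111 | 4Δ
t=7: Δ0=01111 Δ1=01101 | 1Δ
t=8: Δ0=01101 Δ1=01111 Δ2=00111 Δ3=10011 Δ4=10111 | 4Δ
t=9: Δ0=10111 Δ1=10101 | 1Δ
t=10: Δ0=10101 Δ1=10111 Δ2=11111 Δ3=01011 Δ4=01111 | 4Δ
t=11: Δ0=01111 Δ1=01101 | 1Δ
t=12: Δ0=01101 Δ1=01111 Δ2=00111 Δ3=10011 Δ4=10111 | 4Δ
t=13: Δ0=10111 Δ1=10101 | 1Δ
t=14: Δ0=10101 Δ1=10111 Δ2=11111 Δ3=01011 Δ4=01111 | 4Δ

0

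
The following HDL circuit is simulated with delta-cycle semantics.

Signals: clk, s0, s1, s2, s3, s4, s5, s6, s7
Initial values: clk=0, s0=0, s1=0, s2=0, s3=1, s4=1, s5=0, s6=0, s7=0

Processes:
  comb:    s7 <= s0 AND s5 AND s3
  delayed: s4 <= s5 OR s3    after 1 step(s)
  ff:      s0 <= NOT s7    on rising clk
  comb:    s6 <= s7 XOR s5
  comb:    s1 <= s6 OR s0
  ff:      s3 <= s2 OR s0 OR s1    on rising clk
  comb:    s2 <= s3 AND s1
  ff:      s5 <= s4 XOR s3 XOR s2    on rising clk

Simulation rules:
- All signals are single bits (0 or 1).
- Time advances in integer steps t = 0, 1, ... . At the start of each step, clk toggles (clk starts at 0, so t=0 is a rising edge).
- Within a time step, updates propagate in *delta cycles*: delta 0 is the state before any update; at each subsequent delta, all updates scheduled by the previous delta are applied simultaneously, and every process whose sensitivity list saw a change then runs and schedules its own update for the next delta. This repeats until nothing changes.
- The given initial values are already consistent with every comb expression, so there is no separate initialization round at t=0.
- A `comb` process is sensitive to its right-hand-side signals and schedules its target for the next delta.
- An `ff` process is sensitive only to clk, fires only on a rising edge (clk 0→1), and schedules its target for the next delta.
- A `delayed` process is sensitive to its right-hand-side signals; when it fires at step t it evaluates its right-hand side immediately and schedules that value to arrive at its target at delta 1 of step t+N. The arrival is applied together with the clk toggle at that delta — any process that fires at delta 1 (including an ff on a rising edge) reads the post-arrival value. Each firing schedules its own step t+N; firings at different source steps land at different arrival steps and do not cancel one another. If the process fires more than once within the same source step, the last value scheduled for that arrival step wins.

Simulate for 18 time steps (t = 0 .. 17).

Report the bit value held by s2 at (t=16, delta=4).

1

t=0 Δ0: s3=1 s1=0 s0=0 s5=0 s7=0 s2=0 s4=1 clk=0 s6=0
  Δ1: clk:0→1
  Δ2: s3:1→0, s0:0→1
  Δ3: s1:0→1
  (3Δ to stable)
t=1 Δ0: s3=0 s1=1 s0=1 s5=0 s7=0 s2=0 s4=1 clk=1 s6=0
  Δ1: s4:1→0, clk:1→0
  (1Δ to stable)
t=2 Δ0: s3=0 s1=1 s0=1 s5=0 s7=0 s2=0 s4=0 clk=0 s6=0
  Δ1: clk:0→1
  Δ2: s3:0→1
  Δ3: s2:0→1
  (3Δ to stable)
t=3 Δ0: s3=1 s1=1 s0=1 s5=0 s7=0 s2=1 s4=0 clk=1 s6=0
  Δ1: s4:0→1, clk:1→0
  (1Δ to stable)
t=4 Δ0: s3=1 s1=1 s0=1 s5=0 s7=0 s2=1 s4=1 clk=0 s6=0
  Δ1: clk:0→1
  Δ2: s5:0→1
  Δ3: s7:0→1, s6:0→1
  Δ4: s6:1→0
  (4Δ to stable)
t=5 Δ0: s3=1 s1=1 s0=1 s5=1 s7=1 s2=1 s4=1 clk=1 s6=0
  Δ1: clk:1→0
  (1Δ to stable)
t=6 Δ0: s3=1 s1=1 s0=1 s5=1 s7=1 s2=1 s4=1 clk=0 s6=0
  Δ1: clk:0→1
  Δ2: s0:1→0
  Δ3: s1:1→0, s7:1→0
  Δ4: s2:1→0, s6:0→1
  Δ5: s1:0→1
  Δ6: s2:0→1
  (6Δ to stable)
t=7 Δ0: s3=1 s1=1 s0=0 s5=1 s7=0 s2=1 s4=1 clk=1 s6=1
  Δ1: clk:1→0
  (1Δ to stable)
t=8 Δ0: s3=1 s1=1 s0=0 s5=1 s7=0 s2=1 s4=1 clk=0 s6=1
  Δ1: clk:0→1
  Δ2: s0:0→1
  Δ3: s7:0→1
  Δ4: s6:1→0
  (4Δ to stable)
t=9 Δ0: s3=1 s1=1 s0=1 s5=1 s7=1 s2=1 s4=1 clk=1 s6=0
  Δ1: clk:1→0
  (1Δ to stable)
t=10 Δ0: s3=1 s1=1 s0=1 s5=1 s7=1 s2=1 s4=1 clk=0 s6=0
  Δ1: clk:0→1
  Δ2: s0:1→0
  Δ3: s1:1→0, s7:1→0
  Δ4: s2:1→0, s6:0→1
  Δ5: s1:0→1
  Δ6: s2:0→1
  (6Δ to stable)
t=11 Δ0: s3=1 s1=1 s0=0 s5=1 s7=0 s2=1 s4=1 clk=1 s6=1
  Δ1: clk:1→0
  (1Δ to stable)
t=12 Δ0: s3=1 s1=1 s0=0 s5=1 s7=0 s2=1 s4=1 clk=0 s6=1
  Δ1: clk:0→1
  Δ2: s0:0→1
  Δ3: s7:0→1
  Δ4: s6:1→0
  (4Δ to stable)
t=13 Δ0: s3=1 s1=1 s0=1 s5=1 s7=1 s2=1 s4=1 clk=1 s6=0
  Δ1: clk:1→0
  (1Δ to stable)
t=14 Δ0: s3=1 s1=1 s0=1 s5=1 s7=1 s2=1 s4=1 clk=0 s6=0
  Δ1: clk:0→1
  Δ2: s0:1→0
  Δ3: s1:1→0, s7:1→0
  Δ4: s2:1→0, s6:0→1
  Δ5: s1:0→1
  Δ6: s2:0→1
  (6Δ to stable)
t=15 Δ0: s3=1 s1=1 s0=0 s5=1 s7=0 s2=1 s4=1 clk=1 s6=1
  Δ1: clk:1→0
  (1Δ to stable)
t=16 Δ0: s3=1 s1=1 s0=0 s5=1 s7=0 s2=1 s4=1 clk=0 s6=1
  Δ1: clk:0→1
  Δ2: s0:0→1
  Δ3: s7:0→1
  Δ4: s6:1→0
  (4Δ to stable)
t=17 Δ0: s3=1 s1=1 s0=1 s5=1 s7=1 s2=1 s4=1 clk=1 s6=0
  Δ1: clk:1→0
  (1Δ to stable)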